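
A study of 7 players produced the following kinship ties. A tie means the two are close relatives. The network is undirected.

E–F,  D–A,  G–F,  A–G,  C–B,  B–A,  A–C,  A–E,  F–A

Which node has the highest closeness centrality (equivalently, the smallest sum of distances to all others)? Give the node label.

A

Farness (sum of distances to all others) for each node — A:6, B:10, C:10, D:11, E:10, F:9, G:10.
The smallest farness is 6, for A, so A has the highest closeness.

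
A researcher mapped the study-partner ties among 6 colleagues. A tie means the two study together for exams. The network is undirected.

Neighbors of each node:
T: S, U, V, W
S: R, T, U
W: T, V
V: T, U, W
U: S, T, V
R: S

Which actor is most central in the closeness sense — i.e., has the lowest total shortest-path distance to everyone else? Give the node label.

Farness (sum of distances to all others) for each node — R:11, S:7, T:6, U:7, V:8, W:9.
The smallest farness is 6, for T, so T has the highest closeness.

T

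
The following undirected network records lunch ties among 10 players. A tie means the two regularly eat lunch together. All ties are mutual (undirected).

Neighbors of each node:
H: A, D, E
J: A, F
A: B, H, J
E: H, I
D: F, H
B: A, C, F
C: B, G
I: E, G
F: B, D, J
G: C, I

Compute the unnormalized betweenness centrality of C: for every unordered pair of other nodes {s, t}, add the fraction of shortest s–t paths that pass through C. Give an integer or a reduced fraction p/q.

Pairs whose geodesics pass through C — B–G: 1; B–I: 1; G–D: 1/2; G–F: 1; G–J: 2/2; G–A: 1; I–F: 1/2.
All other pairs contribute 0.
Summing the contributions gives betweenness(C) = 6.

6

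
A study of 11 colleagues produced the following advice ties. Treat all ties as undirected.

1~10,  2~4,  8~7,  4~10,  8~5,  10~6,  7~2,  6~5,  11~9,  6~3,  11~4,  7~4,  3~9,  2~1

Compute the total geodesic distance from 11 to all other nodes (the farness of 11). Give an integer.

Distances from 11: 1:3, 2:2, 3:2, 4:1, 5:4, 6:3, 7:2, 8:3, 9:1, 10:2.
Sum = 3 + 2 + 2 + 1 + 4 + 3 + 2 + 3 + 1 + 2 = 23.

23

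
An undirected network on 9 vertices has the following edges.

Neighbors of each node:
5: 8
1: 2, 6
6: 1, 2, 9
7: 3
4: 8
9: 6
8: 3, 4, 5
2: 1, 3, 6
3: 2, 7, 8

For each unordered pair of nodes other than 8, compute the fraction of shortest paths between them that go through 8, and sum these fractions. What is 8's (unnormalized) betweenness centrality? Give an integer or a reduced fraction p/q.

Pairs whose geodesics pass through 8 — 1–4: 1; 1–5: 1; 3–4: 1; 3–5: 1; 2–4: 1; 2–5: 1; 9–4: 1; 9–5: 1; 6–4: 1; 6–5: 1; 7–4: 1; 7–5: 1; 4–5: 1.
All other pairs contribute 0.
Summing the contributions gives betweenness(8) = 13.

13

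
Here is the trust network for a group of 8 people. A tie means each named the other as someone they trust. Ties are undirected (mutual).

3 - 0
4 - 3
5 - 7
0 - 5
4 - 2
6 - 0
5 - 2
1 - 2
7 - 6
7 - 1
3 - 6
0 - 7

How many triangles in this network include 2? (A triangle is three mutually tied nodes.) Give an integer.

2's neighbors are 1, 4, and 5, but none of them are tied to each other, so no triangle contains 2.

0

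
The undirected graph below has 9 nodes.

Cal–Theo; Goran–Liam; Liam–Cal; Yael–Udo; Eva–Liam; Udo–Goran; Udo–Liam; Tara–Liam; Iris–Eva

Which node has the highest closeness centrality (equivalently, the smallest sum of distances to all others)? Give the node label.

Liam

Farness (sum of distances to all others) for each node — Cal:16, Eva:16, Goran:16, Iris:23, Liam:11, Tara:18, Theo:23, Udo:15, Yael:22.
The smallest farness is 11, for Liam, so Liam has the highest closeness.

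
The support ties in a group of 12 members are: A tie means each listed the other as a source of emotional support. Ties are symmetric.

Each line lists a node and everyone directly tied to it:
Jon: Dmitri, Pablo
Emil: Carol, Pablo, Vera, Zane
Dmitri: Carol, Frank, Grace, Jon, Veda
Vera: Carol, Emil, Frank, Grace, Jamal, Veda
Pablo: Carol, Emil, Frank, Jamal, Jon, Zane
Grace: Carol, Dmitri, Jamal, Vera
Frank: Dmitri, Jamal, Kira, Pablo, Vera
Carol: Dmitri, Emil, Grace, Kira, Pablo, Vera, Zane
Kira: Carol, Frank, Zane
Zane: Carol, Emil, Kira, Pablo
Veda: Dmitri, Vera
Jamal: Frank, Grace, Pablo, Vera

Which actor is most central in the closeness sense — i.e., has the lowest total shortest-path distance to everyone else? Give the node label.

Carol

Farness (sum of distances to all others) for each node — Carol:15, Dmitri:17, Emil:18, Frank:17, Grace:18, Jamal:18, Jon:22, Kira:21, Pablo:17, Veda:23, Vera:17, Zane:19.
The smallest farness is 15, for Carol, so Carol has the highest closeness.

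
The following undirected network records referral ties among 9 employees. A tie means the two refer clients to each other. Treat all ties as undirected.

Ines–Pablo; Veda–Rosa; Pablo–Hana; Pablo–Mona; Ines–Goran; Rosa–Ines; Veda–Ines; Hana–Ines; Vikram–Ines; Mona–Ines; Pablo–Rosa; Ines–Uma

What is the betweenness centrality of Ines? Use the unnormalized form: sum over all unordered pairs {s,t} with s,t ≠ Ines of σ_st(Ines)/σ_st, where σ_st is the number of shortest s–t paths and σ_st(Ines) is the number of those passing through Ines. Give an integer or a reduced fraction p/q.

22

Pairs whose geodesics pass through Ines — Hana–Vikram: 1; Hana–Goran: 1; Hana–Mona: 1/2; Hana–Rosa: 1/2; Hana–Veda: 1; Hana–Uma: 1; Vikram–Goran: 1; Vikram–Mona: 1; Vikram–Rosa: 1; Vikram–Veda: 1; Vikram–Pablo: 1; Vikram–Uma: 1; Goran–Mona: 1; Goran–Rosa: 1 … (+10 more pairs).
All other pairs contribute 0.
Summing the contributions gives betweenness(Ines) = 22.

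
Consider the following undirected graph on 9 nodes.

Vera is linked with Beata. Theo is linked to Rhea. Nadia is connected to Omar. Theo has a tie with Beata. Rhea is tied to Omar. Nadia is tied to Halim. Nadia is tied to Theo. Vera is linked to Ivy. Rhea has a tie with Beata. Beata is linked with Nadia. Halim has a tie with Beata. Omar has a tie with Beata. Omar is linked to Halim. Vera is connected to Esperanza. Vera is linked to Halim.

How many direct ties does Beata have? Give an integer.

Beata is directly tied to Halim, Nadia, Omar, Rhea, Theo, and Vera. That is 6 neighbors, so the degree of Beata is 6.

6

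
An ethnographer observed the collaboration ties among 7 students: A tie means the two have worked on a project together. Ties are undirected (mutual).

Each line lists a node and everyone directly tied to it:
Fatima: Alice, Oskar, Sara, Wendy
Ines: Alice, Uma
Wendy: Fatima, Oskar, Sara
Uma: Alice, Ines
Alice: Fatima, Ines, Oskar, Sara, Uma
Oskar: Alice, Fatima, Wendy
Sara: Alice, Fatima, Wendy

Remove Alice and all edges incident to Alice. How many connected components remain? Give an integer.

Without Alice, the remaining ties split the others into: {Fatima, Oskar, Sara, Wendy}; {Ines, Uma}.
That's 2 separate components.

2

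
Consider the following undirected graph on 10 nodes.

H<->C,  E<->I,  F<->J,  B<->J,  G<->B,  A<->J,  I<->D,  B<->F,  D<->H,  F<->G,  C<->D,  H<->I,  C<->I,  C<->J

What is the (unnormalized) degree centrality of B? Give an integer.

B is directly tied to F, G, and J. That is 3 neighbors, so the degree of B is 3.

3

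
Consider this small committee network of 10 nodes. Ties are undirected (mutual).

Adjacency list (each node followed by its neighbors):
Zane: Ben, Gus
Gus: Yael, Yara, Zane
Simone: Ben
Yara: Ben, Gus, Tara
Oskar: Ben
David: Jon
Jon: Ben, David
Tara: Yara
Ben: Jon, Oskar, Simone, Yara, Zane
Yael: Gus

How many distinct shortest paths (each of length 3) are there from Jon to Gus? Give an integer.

The shortest distance is 3. The length-3 paths are: Jon–Ben–Yara–Gus; Jon–Ben–Zane–Gus.
That gives 2 distinct shortest paths.

2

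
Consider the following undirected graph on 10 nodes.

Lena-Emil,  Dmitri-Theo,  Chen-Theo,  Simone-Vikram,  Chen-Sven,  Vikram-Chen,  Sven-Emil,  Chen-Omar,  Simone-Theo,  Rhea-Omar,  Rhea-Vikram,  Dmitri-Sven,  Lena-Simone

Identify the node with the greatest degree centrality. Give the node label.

Chen

Degrees — Chen:4, Dmitri:2, Emil:2, Lena:2, Omar:2, Rhea:2, Simone:3, Sven:3, Theo:3, Vikram:3.
The maximum is 4, attained only by Chen.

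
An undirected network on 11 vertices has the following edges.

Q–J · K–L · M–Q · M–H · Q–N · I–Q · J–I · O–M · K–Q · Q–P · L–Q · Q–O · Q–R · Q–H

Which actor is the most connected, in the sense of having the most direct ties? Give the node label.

Q

Degrees — H:2, I:2, J:2, K:2, L:2, M:3, N:1, O:2, P:1, Q:10, R:1.
The maximum is 10, attained only by Q.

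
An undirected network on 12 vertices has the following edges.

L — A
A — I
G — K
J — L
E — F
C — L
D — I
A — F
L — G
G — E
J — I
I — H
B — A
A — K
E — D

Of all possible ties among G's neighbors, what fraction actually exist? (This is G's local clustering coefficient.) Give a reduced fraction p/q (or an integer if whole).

G's neighbors: E, K, and L (k = 3).
Possible neighbor pairs: C(3,2) = 3. Edges among them: none → e = 0.
Clustering(G) = 0/3 = 0.

0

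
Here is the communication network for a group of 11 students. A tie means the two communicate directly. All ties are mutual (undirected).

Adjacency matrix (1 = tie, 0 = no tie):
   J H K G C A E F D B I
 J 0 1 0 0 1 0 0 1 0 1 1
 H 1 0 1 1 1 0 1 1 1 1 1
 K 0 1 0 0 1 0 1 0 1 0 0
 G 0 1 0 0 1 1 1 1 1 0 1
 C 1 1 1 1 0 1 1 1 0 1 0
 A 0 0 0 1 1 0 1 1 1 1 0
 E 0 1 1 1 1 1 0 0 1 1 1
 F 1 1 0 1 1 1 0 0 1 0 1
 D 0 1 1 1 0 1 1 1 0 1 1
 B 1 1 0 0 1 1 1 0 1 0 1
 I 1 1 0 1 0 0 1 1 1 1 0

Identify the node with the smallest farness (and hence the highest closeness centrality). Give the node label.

H

Farness (sum of distances to all others) for each node — A:14, B:13, C:12, D:12, E:12, F:13, G:13, H:11, I:13, J:15, K:16.
The smallest farness is 11, for H, so H has the highest closeness.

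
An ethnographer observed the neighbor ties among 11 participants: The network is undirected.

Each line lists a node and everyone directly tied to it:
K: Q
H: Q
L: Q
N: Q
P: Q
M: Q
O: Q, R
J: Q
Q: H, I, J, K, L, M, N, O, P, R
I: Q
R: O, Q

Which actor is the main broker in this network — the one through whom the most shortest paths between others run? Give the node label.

Unnormalized betweenness of each node: H:0, I:0, J:0, K:0, L:0, M:0, N:0, O:0, P:0, Q:44, R:0.
Q has the largest value, 44, making it the main broker — the node through which the most shortest paths run.

Q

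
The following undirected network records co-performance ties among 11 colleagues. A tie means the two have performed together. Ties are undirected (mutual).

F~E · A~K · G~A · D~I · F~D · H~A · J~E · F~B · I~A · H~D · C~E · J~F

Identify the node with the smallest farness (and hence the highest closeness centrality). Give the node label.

D

Farness (sum of distances to all others) for each node — A:26, B:30, C:36, D:20, E:27, F:21, G:35, H:23, I:23, J:28, K:35.
The smallest farness is 20, for D, so D has the highest closeness.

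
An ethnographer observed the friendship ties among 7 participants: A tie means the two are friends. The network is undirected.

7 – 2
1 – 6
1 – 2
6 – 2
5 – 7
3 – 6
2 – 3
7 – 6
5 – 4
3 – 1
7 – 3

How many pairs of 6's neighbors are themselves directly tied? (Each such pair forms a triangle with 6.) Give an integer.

5

6's neighbors: 1, 2, 3, and 7.
Neighbor pairs that are themselves tied: 6–1–2; 6–1–3; 6–2–3; 6–2–7; 6–3–7. Each forms one triangle with 6, for 5 in total.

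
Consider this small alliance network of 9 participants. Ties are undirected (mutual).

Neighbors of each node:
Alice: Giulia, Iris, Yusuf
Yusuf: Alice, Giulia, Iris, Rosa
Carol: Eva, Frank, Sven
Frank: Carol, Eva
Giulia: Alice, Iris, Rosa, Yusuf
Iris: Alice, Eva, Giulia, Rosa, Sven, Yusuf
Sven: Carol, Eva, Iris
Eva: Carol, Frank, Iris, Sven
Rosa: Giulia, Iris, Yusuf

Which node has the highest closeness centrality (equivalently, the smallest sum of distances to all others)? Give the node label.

Farness (sum of distances to all others) for each node — Alice:15, Carol:17, Eva:12, Frank:18, Giulia:14, Iris:10, Rosa:15, Sven:13, Yusuf:14.
The smallest farness is 10, for Iris, so Iris has the highest closeness.

Iris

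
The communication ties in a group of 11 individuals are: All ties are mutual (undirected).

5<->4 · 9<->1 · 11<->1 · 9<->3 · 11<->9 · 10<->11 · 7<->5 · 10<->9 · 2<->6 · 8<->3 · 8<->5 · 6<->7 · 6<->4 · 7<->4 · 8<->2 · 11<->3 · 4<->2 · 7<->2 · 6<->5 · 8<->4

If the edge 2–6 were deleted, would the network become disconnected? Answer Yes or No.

No

Even without that edge, 2 still reaches 6 via 2 – 7 – 6, so the network stays connected. Not a bridge.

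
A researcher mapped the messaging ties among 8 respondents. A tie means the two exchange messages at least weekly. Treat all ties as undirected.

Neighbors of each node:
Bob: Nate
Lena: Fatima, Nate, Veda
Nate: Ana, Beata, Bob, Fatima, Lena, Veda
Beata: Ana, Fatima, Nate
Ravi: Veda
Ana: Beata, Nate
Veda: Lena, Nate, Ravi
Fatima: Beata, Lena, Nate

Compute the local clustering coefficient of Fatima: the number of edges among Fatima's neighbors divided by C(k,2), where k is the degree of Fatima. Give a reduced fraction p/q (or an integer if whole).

Fatima's neighbors: Beata, Lena, and Nate (k = 3).
Possible neighbor pairs: C(3,2) = 3. Edges among them: Beata–Nate, Lena–Nate → e = 2.
Clustering(Fatima) = 2/3.

2/3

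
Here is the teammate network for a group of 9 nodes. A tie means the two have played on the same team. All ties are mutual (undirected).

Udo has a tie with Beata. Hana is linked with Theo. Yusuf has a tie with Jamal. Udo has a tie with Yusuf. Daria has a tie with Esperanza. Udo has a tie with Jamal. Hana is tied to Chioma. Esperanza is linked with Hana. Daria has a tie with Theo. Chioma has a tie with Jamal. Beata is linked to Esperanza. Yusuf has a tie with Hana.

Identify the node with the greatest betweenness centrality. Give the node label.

Hana

Unnormalized betweenness of each node: Beata:38/15, Chioma:26/15, Daria:1, Esperanza:33/5, Hana:172/15, Jamal:2, Theo:19/10, Udo:91/30, Yusuf:56/15.
Hana has the largest value, 172/15, making it the main broker — the node through which the most shortest paths run.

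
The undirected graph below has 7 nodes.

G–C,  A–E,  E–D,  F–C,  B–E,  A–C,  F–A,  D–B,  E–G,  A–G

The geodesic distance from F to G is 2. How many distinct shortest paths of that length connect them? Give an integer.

2

The shortest distance is 2. The length-2 paths are: F–A–G; F–C–G.
That gives 2 distinct shortest paths.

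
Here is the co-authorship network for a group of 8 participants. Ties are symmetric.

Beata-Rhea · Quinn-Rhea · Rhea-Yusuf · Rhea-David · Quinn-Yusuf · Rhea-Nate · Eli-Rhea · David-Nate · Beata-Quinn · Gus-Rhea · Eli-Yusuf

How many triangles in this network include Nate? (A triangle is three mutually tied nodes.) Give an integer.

Nate's neighbors: David and Rhea.
Neighbor pairs that are themselves tied: Nate–David–Rhea. Each forms one triangle with Nate, for 1 in total.

1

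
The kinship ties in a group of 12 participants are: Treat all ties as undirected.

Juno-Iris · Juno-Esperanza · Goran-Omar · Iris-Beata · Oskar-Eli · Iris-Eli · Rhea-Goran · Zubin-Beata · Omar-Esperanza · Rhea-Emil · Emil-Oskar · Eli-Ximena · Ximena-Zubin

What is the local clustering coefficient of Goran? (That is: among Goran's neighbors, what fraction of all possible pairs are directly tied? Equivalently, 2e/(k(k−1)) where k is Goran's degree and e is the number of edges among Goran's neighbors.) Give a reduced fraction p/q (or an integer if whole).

Goran's neighbors: Omar and Rhea (k = 2).
Possible neighbor pairs: C(2,2) = 1. Edges among them: none → e = 0.
Clustering(Goran) = 0/1.

0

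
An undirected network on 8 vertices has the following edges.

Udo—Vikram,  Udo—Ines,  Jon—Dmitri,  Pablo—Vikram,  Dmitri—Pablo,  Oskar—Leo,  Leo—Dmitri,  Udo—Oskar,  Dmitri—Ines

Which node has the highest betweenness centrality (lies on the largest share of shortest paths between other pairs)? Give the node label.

Unnormalized betweenness of each node: Dmitri:10, Ines:2, Jon:0, Leo:5/2, Oskar:3/2, Pablo:5/2, Udo:4, Vikram:3/2.
Dmitri has the largest value, 10, making it the main broker — the node through which the most shortest paths run.

Dmitri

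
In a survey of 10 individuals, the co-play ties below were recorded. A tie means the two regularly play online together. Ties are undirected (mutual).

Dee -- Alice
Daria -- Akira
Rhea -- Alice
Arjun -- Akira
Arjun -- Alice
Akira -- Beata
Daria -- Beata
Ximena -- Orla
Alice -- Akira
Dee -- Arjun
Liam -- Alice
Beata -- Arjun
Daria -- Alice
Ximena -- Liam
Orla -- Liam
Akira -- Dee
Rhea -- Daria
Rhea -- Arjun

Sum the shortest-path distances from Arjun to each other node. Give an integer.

15

Distances from Arjun: Akira:1, Alice:1, Beata:1, Daria:2, Dee:1, Liam:2, Orla:3, Rhea:1, Ximena:3.
Sum = 1 + 1 + 1 + 2 + 1 + 2 + 3 + 1 + 3 = 15.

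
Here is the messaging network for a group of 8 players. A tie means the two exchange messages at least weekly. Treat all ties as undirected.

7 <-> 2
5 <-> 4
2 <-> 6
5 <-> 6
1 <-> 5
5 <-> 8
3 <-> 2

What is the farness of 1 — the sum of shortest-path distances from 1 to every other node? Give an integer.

Distances from 1: 2:3, 3:4, 4:2, 5:1, 6:2, 7:4, 8:2.
Sum = 3 + 4 + 2 + 1 + 2 + 4 + 2 = 18.

18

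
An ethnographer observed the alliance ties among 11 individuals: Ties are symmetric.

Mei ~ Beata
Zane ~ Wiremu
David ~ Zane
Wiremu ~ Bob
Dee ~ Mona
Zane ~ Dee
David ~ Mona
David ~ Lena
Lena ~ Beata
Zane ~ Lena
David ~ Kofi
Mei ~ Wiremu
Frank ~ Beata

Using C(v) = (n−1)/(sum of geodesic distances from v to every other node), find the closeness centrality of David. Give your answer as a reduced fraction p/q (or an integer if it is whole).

10/19

Distances from David: Beata:2, Bob:3, Dee:2, Frank:3, Kofi:1, Lena:1, Mei:3, Mona:1, Wiremu:2, Zane:1. Sum = 19.
n = 11, so closeness = 10/19.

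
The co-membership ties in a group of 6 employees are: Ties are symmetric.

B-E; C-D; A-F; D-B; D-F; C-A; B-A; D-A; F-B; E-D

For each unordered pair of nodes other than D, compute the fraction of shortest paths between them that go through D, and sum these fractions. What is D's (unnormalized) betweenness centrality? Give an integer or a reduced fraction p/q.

3

Pairs whose geodesics pass through D — F–E: 1/2; F–C: 1/2; B–C: 1/2; A–E: 1/2; E–C: 1.
All other pairs contribute 0.
Summing the contributions gives betweenness(D) = 3.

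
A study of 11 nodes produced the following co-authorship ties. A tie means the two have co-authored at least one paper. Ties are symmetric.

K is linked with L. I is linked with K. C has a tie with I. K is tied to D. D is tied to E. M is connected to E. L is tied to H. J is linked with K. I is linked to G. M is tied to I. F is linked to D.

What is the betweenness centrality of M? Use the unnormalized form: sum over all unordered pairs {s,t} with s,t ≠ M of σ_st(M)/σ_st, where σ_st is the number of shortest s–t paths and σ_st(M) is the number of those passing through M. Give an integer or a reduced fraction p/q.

3

Pairs whose geodesics pass through M — C–E: 1; G–E: 1; E–I: 1.
All other pairs contribute 0.
Summing the contributions gives betweenness(M) = 3.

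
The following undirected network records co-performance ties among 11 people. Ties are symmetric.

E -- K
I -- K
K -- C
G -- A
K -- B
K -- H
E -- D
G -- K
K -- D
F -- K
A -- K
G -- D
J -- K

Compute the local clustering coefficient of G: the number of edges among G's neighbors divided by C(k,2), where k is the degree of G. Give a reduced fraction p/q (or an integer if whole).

2/3

G's neighbors: A, D, and K (k = 3).
Possible neighbor pairs: C(3,2) = 3. Edges among them: A–K, D–K → e = 2.
Clustering(G) = 2/3.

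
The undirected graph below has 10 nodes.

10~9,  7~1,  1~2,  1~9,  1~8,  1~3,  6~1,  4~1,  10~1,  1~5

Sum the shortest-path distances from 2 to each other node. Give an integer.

Distances from 2: 1:1, 3:2, 4:2, 5:2, 6:2, 7:2, 8:2, 9:2, 10:2.
Sum = 1 + 2 + 2 + 2 + 2 + 2 + 2 + 2 + 2 = 17.

17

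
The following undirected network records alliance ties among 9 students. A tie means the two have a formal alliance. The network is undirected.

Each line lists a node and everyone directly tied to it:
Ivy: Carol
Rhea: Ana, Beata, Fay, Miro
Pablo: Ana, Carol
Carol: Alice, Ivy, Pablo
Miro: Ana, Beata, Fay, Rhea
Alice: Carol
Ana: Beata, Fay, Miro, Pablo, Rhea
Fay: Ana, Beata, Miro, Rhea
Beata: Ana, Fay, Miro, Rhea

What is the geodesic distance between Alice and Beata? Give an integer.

One shortest route is Alice – Carol – Pablo – Ana – Beata, which uses 4 edges, and at distance 3 from Alice we only reach {Ana}, which does not include Beata. So d(Alice,Beata) = 4.

4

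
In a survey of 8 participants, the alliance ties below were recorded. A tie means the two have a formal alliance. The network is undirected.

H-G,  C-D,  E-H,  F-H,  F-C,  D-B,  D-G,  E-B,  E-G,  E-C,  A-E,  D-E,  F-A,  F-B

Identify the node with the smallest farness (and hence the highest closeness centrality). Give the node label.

E

Farness (sum of distances to all others) for each node — A:12, B:11, C:11, D:10, E:8, F:10, G:11, H:11.
The smallest farness is 8, for E, so E has the highest closeness.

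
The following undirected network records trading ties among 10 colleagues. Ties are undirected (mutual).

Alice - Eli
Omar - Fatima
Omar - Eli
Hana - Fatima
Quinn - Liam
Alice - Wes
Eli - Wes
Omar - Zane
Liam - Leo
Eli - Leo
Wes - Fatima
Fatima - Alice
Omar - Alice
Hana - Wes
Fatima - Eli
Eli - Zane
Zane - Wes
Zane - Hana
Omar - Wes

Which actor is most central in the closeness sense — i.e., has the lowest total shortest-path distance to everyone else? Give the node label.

Farness (sum of distances to all others) for each node — Alice:17, Eli:13, Fatima:16, Hana:21, Leo:17, Liam:23, Omar:16, Quinn:31, Wes:15, Zane:17.
The smallest farness is 13, for Eli, so Eli has the highest closeness.

Eli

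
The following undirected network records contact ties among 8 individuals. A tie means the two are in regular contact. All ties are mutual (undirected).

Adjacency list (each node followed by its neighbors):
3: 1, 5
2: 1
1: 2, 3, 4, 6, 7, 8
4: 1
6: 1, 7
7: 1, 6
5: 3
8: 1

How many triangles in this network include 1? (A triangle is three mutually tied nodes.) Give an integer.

1's neighbors: 2, 3, 4, 6, 7, and 8.
Neighbor pairs that are themselves tied: 1–6–7. Each forms one triangle with 1, for 1 in total.

1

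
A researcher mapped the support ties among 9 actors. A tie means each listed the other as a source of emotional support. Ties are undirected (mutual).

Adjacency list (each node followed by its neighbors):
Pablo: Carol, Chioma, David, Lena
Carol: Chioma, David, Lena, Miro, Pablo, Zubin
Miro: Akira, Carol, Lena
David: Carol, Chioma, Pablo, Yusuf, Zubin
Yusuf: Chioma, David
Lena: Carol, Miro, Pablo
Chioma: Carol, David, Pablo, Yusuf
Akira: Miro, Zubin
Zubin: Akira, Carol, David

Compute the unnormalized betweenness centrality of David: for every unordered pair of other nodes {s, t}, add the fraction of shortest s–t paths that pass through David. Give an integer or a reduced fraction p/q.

67/12

Pairs whose geodesics pass through David — Yusuf–Lena: 2/4; Yusuf–Pablo: 1/2; Yusuf–Carol: 1/2; Yusuf–Zubin: 1; Yusuf–Akira: 1; Yusuf–Miro: 1/2; Chioma–Zubin: 1/2; Chioma–Akira: 1/3; Pablo–Zubin: 1/2; Pablo–Akira: 1/4.
All other pairs contribute 0.
Summing the contributions gives betweenness(David) = 67/12.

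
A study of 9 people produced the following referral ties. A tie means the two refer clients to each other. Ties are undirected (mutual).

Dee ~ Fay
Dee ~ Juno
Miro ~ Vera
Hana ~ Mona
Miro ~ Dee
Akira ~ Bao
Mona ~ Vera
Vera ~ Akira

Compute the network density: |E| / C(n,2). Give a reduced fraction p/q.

There are 8 edges and 9 nodes, so the maximum possible is C(9,2) = 36.
Density = 8/36 = 2/9.

2/9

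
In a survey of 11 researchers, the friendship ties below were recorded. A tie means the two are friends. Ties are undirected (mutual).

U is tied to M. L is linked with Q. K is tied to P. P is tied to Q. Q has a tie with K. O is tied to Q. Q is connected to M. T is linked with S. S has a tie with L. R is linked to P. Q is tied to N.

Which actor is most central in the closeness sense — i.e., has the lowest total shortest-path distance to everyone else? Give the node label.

Farness (sum of distances to all others) for each node — K:22, L:20, M:22, N:24, O:24, P:21, Q:15, R:30, S:27, T:36, U:31.
The smallest farness is 15, for Q, so Q has the highest closeness.

Q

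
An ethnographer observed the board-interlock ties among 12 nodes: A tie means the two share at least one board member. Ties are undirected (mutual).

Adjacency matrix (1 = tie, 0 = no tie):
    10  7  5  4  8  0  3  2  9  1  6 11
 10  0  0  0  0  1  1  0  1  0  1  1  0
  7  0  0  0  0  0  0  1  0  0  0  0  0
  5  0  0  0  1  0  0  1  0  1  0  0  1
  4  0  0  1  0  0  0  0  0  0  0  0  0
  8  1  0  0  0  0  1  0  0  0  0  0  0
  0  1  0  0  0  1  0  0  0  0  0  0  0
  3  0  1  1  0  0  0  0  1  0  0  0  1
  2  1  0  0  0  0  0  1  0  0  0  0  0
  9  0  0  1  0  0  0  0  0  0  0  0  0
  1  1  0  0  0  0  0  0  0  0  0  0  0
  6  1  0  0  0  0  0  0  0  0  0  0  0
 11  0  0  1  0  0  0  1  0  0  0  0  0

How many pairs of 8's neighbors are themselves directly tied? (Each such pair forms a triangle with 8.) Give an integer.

1

8's neighbors: 0 and 10.
Neighbor pairs that are themselves tied: 8–0–10. Each forms one triangle with 8, for 1 in total.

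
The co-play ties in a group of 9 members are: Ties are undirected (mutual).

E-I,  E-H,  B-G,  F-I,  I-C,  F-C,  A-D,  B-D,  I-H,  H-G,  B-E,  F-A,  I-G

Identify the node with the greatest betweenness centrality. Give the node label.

Unnormalized betweenness of each node: A:8/3, B:5, C:0, D:7/3, E:8/3, F:16/3, G:8/3, H:1/3, I:10.
I has the largest value, 10, making it the main broker — the node through which the most shortest paths run.

I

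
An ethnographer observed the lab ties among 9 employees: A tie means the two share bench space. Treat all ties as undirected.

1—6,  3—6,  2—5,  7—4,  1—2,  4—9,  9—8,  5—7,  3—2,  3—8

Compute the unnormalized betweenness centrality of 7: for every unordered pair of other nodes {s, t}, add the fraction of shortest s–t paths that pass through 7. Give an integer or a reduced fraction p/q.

Pairs whose geodesics pass through 7 — 1–4: 1; 2–4: 1; 5–4: 1; 5–9: 1.
All other pairs contribute 0.
Summing the contributions gives betweenness(7) = 4.

4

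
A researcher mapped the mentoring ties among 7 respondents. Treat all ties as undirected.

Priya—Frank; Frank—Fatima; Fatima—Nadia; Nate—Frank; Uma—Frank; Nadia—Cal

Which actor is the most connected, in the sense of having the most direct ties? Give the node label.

Frank

Degrees — Cal:1, Fatima:2, Frank:4, Nadia:2, Nate:1, Priya:1, Uma:1.
The maximum is 4, attained only by Frank.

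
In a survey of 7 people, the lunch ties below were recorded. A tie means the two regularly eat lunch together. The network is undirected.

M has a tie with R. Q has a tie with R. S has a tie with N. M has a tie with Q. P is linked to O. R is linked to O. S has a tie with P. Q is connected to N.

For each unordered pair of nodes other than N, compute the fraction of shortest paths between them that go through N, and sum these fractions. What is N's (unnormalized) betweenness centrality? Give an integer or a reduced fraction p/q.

3

Pairs whose geodesics pass through N — S–R: 1/2; S–M: 1; S–Q: 1; P–Q: 1/2.
All other pairs contribute 0.
Summing the contributions gives betweenness(N) = 3.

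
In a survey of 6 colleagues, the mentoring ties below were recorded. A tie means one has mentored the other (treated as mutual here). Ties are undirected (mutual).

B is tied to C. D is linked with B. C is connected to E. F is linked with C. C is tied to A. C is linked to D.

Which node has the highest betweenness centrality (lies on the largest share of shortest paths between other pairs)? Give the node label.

Unnormalized betweenness of each node: A:0, B:0, C:9, D:0, E:0, F:0.
C has the largest value, 9, making it the main broker — the node through which the most shortest paths run.

C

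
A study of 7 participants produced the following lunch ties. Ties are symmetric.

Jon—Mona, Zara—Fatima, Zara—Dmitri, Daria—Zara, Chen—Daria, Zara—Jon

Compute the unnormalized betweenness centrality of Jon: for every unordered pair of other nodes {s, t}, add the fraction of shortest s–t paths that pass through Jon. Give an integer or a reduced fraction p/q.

Pairs whose geodesics pass through Jon — Fatima–Mona: 1; Chen–Mona: 1; Daria–Mona: 1; Zara–Mona: 1; Mona–Dmitri: 1.
All other pairs contribute 0.
Summing the contributions gives betweenness(Jon) = 5.

5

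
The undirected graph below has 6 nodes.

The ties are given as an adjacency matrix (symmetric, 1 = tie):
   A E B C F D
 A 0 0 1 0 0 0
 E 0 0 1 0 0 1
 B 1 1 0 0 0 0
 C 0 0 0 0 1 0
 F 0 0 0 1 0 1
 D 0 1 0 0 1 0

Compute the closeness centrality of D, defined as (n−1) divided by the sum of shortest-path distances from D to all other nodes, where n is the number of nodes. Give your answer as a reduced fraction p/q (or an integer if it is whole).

5/9

Distances from D: A:3, B:2, C:2, E:1, F:1. Sum = 9.
n = 6, so closeness = 5/9.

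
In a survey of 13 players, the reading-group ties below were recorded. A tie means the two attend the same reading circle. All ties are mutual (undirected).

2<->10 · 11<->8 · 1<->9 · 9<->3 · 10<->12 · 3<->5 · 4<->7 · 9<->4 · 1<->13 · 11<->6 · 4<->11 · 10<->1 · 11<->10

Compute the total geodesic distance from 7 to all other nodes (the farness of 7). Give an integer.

36

Distances from 7: 1:3, 2:4, 3:3, 4:1, 5:4, 6:3, 8:3, 9:2, 10:3, 11:2, 12:4, 13:4.
Sum = 3 + 4 + 3 + 1 + 4 + 3 + 3 + 2 + 3 + 2 + 4 + 4 = 36.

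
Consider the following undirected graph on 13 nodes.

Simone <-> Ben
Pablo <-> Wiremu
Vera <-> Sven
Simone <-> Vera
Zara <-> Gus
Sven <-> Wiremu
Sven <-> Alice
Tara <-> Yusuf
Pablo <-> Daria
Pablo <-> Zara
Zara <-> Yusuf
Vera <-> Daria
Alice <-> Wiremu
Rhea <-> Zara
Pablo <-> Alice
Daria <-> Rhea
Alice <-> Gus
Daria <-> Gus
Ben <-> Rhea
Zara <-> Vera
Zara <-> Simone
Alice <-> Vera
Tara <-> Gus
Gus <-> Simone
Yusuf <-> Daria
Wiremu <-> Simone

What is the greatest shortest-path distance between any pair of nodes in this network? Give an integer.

3

Eccentricity of each node (its greatest distance to any other): Alice:3, Ben:3, Daria:2, Gus:2, Pablo:3, Rhea:3, Simone:2, Sven:3, Tara:3, Vera:3, Wiremu:3, Yusuf:3, Zara:2.
The maximum eccentricity is 3, realized for instance by the pair Alice–Yusuf via Alice – Vera – Zara – Yusuf. So the diameter is 3.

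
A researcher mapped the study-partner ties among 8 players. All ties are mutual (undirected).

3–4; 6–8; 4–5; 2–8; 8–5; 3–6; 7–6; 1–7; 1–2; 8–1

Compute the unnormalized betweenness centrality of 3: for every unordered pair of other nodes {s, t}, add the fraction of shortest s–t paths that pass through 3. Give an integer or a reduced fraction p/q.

Pairs whose geodesics pass through 3 — 4–6: 1; 4–7: 1.
All other pairs contribute 0.
Summing the contributions gives betweenness(3) = 2.

2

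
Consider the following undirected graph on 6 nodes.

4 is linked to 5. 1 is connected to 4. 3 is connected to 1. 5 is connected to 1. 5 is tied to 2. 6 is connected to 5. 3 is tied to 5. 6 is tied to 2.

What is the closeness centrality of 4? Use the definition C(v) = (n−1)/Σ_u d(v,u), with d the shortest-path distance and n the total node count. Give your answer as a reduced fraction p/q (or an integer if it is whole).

5/8

Distances from 4: 1:1, 2:2, 3:2, 5:1, 6:2. Sum = 8.
n = 6, so closeness = 5/8.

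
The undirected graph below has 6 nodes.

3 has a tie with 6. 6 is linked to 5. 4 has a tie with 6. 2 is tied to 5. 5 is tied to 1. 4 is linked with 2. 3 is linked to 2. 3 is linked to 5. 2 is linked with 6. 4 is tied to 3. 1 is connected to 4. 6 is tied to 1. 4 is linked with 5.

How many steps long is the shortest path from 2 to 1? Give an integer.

One shortest route is 2 – 5 – 1, which uses 2 edges, and 2 and 1 are not directly tied, so nothing shorter exists. So d(2,1) = 2.

2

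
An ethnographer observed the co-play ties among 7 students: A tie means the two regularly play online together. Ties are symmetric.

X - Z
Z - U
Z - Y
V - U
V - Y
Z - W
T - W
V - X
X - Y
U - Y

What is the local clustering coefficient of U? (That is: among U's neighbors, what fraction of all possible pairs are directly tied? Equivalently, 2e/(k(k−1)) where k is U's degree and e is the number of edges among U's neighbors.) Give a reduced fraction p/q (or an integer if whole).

2/3

U's neighbors: V, Y, and Z (k = 3).
Possible neighbor pairs: C(3,2) = 3. Edges among them: V–Y, Y–Z → e = 2.
Clustering(U) = 2/3.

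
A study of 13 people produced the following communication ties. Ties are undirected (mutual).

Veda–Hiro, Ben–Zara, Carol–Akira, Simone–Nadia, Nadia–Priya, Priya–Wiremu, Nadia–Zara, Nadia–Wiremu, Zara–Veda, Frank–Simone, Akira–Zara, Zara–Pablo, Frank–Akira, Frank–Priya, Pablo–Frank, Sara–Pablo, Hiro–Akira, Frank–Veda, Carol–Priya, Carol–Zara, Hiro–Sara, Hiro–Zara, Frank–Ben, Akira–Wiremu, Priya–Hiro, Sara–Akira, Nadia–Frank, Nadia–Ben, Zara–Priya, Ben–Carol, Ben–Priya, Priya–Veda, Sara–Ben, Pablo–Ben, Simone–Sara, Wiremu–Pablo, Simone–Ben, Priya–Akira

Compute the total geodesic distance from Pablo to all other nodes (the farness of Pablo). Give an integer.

Distances from Pablo: Akira:2, Ben:1, Carol:2, Frank:1, Hiro:2, Nadia:2, Priya:2, Sara:1, Simone:2, Veda:2, Wiremu:1, Zara:1.
Sum = 2 + 1 + 2 + 1 + 2 + 2 + 2 + 1 + 2 + 2 + 1 + 1 = 19.

19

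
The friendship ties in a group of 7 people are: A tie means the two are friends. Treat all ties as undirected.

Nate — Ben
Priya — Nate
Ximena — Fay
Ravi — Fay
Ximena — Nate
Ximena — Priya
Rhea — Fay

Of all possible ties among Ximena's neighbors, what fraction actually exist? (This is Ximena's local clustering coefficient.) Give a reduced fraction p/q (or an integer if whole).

1/3

Ximena's neighbors: Fay, Nate, and Priya (k = 3).
Possible neighbor pairs: C(3,2) = 3. Edges among them: Nate–Priya → e = 1.
Clustering(Ximena) = 1/3.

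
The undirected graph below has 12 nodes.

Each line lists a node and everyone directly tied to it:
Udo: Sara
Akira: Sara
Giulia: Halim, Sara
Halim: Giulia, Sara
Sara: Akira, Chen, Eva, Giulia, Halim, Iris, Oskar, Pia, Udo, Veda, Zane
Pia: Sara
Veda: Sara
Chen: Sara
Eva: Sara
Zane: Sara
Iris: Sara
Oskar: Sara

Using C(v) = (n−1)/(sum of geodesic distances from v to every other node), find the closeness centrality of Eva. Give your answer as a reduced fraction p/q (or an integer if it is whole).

Distances from Eva: Akira:2, Chen:2, Giulia:2, Halim:2, Iris:2, Oskar:2, Pia:2, Sara:1, Udo:2, Veda:2, Zane:2. Sum = 21.
n = 12, so closeness = 11/21.

11/21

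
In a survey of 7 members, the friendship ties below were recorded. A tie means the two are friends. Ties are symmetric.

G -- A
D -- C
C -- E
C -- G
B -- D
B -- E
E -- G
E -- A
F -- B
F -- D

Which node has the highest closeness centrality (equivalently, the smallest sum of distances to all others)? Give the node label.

E

Farness (sum of distances to all others) for each node — A:12, B:9, C:9, D:10, E:8, F:12, G:10.
The smallest farness is 8, for E, so E has the highest closeness.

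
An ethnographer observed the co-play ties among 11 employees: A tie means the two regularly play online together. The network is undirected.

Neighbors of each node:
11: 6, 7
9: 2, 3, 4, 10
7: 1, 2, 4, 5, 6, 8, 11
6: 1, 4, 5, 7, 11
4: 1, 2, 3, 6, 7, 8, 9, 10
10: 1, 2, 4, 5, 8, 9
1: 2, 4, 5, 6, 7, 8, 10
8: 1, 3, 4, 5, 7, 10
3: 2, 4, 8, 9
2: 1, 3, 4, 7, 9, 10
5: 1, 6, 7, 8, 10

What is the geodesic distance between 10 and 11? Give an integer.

One shortest route is 10 – 5 – 7 – 11, which uses 3 edges, and at distance 2 from 10 we only reach {3, 6, 7}, which does not include 11. So d(10,11) = 3.

3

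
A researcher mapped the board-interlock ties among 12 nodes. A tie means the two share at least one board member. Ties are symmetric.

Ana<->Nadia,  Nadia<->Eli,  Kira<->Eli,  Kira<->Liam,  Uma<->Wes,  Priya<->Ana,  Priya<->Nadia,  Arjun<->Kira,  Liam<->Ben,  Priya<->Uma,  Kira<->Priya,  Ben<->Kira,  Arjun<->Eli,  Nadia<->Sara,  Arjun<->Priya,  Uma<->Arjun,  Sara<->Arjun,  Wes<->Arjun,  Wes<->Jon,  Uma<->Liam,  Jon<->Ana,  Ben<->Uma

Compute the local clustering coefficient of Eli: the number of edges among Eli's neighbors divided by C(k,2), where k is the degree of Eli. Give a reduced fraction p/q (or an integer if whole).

Eli's neighbors: Arjun, Kira, and Nadia (k = 3).
Possible neighbor pairs: C(3,2) = 3. Edges among them: Arjun–Kira → e = 1.
Clustering(Eli) = 1/3.

1/3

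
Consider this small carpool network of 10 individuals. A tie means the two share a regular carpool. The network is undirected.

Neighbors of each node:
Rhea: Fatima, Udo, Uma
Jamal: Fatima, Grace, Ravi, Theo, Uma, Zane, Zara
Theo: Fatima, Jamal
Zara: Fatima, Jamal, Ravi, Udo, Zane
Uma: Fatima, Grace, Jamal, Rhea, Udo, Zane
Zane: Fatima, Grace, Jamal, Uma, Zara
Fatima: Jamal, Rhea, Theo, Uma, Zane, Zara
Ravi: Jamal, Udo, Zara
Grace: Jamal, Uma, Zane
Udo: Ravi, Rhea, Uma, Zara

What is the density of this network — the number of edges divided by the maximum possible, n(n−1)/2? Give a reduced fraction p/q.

22/45

There are 22 edges and 10 nodes, so the maximum possible is C(10,2) = 45.
Density = 22/45.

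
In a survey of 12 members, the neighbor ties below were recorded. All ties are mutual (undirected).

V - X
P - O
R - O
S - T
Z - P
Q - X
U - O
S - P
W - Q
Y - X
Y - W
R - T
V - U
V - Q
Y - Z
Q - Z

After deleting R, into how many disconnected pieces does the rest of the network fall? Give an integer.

1

R's neighbors (O and T) remain reachable from one another through other ties, so the rest of the network stays in one piece.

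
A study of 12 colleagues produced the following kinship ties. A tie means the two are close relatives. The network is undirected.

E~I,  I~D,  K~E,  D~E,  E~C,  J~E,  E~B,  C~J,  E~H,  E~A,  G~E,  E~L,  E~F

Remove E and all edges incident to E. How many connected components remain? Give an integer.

9

Without E, the remaining ties split the others into: {A}; {L}; {D, I}; {G}; {B}; {C, J}; {K}; {F}; {H}.
That's 9 separate components.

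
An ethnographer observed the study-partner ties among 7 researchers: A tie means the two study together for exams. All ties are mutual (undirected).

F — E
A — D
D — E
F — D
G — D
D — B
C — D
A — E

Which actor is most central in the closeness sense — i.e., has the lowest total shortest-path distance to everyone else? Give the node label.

Farness (sum of distances to all others) for each node — A:10, B:11, C:11, D:6, E:9, F:10, G:11.
The smallest farness is 6, for D, so D has the highest closeness.

D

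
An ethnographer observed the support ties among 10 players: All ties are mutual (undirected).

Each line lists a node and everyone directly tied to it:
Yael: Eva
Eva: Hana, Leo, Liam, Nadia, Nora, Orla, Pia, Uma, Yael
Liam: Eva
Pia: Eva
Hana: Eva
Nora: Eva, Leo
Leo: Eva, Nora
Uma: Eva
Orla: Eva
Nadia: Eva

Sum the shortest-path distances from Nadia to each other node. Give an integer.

17

Distances from Nadia: Eva:1, Hana:2, Leo:2, Liam:2, Nora:2, Orla:2, Pia:2, Uma:2, Yael:2.
Sum = 1 + 2 + 2 + 2 + 2 + 2 + 2 + 2 + 2 = 17.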